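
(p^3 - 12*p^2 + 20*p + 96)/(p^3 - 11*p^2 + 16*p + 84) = (p - 8)/(p - 7)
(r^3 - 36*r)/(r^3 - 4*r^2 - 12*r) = (r + 6)/(r + 2)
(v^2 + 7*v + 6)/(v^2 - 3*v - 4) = (v + 6)/(v - 4)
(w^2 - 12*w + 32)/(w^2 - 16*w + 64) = (w - 4)/(w - 8)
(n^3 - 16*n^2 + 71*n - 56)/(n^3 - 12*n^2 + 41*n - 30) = (n^2 - 15*n + 56)/(n^2 - 11*n + 30)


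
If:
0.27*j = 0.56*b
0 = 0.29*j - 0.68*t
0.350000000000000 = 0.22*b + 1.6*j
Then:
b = 0.10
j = 0.21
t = 0.09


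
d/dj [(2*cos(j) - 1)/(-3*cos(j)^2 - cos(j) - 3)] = (6*sin(j)^2 + 6*cos(j) + 1)*sin(j)/(3*cos(j)^2 + cos(j) + 3)^2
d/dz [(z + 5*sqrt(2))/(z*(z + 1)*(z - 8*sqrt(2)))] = (-2*z^3 - 7*sqrt(2)*z^2 - z^2 - 10*sqrt(2)*z + 160*z + 80)/(z^2*(z^4 - 16*sqrt(2)*z^3 + 2*z^3 - 32*sqrt(2)*z^2 + 129*z^2 - 16*sqrt(2)*z + 256*z + 128))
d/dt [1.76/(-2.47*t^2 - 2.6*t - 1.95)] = (8.6944*t + 4.576)/(2.47*t^2 + 2.6*t + 1.95)^2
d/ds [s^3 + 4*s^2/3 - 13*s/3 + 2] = 3*s^2 + 8*s/3 - 13/3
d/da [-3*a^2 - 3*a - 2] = -6*a - 3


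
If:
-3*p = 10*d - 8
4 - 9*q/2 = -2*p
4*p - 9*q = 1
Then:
No Solution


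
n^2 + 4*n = n*(n + 4)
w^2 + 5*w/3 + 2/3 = (w + 2/3)*(w + 1)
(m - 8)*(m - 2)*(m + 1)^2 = m^4 - 8*m^3 - 3*m^2 + 22*m + 16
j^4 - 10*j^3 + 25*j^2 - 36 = (j - 6)*(j - 3)*(j - 2)*(j + 1)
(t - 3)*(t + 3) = t^2 - 9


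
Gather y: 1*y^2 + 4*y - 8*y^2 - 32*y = -7*y^2 - 28*y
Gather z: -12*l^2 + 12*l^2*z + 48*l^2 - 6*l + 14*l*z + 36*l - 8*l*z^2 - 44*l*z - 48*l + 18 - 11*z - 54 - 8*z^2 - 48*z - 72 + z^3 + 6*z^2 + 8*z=36*l^2 - 18*l + z^3 + z^2*(-8*l - 2) + z*(12*l^2 - 30*l - 51) - 108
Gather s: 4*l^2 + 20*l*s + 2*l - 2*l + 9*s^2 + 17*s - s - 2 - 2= 4*l^2 + 9*s^2 + s*(20*l + 16) - 4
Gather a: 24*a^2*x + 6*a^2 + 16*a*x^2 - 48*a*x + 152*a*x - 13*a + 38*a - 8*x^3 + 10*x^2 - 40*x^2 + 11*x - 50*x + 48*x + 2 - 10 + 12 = a^2*(24*x + 6) + a*(16*x^2 + 104*x + 25) - 8*x^3 - 30*x^2 + 9*x + 4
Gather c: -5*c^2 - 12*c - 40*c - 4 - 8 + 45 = -5*c^2 - 52*c + 33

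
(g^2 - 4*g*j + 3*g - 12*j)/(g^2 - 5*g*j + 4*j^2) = (g + 3)/(g - j)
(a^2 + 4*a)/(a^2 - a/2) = 2*(a + 4)/(2*a - 1)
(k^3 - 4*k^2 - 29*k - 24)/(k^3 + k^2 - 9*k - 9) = (k - 8)/(k - 3)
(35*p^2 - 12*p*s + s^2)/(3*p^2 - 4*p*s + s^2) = (35*p^2 - 12*p*s + s^2)/(3*p^2 - 4*p*s + s^2)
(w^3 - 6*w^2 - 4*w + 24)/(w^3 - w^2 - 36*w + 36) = (w^2 - 4)/(w^2 + 5*w - 6)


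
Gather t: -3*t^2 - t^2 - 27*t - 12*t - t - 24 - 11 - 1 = -4*t^2 - 40*t - 36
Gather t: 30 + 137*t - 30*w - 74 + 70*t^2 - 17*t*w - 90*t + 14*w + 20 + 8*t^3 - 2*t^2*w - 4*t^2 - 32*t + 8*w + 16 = 8*t^3 + t^2*(66 - 2*w) + t*(15 - 17*w) - 8*w - 8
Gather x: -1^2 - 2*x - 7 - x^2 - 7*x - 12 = -x^2 - 9*x - 20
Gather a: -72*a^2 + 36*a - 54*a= -72*a^2 - 18*a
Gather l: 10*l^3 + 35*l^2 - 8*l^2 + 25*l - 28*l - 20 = 10*l^3 + 27*l^2 - 3*l - 20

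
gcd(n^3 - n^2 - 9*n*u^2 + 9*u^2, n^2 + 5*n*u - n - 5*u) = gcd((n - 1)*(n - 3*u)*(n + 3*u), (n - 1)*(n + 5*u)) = n - 1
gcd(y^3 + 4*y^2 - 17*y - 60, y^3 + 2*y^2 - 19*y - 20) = y^2 + y - 20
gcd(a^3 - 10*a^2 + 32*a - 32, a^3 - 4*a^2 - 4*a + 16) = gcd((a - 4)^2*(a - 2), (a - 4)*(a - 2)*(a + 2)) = a^2 - 6*a + 8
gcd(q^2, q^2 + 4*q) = q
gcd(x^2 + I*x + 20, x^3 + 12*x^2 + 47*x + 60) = 1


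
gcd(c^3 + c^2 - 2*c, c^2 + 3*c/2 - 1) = c + 2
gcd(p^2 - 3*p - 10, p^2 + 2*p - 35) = p - 5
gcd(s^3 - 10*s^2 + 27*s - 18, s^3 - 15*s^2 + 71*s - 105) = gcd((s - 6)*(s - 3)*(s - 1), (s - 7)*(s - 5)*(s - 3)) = s - 3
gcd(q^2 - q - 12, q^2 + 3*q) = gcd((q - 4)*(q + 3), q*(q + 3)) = q + 3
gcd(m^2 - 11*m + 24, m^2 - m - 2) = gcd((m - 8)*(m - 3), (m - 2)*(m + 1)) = 1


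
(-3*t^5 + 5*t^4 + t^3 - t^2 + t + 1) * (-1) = 3*t^5 - 5*t^4 - t^3 + t^2 - t - 1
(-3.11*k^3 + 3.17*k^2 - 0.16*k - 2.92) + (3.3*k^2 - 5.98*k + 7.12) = -3.11*k^3 + 6.47*k^2 - 6.14*k + 4.2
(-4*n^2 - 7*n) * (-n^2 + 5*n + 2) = 4*n^4 - 13*n^3 - 43*n^2 - 14*n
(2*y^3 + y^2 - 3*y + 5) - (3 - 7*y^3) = 9*y^3 + y^2 - 3*y + 2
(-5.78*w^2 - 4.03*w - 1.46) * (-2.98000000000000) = 17.2244*w^2 + 12.0094*w + 4.3508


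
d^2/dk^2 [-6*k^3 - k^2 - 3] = -36*k - 2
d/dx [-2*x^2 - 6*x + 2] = -4*x - 6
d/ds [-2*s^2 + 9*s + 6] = 9 - 4*s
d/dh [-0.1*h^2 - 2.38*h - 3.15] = -0.2*h - 2.38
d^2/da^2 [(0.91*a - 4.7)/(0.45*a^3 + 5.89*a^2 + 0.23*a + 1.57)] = (1.10565*a^5 + 3.05073*a^4 - 136.366348*a^3 - 988.9509*a^2 - 68.769498*a + 85.770158)/(0.091125*a^9 + 3.578175*a^8 + 46.97406*a^7 + 208.947934*a^6 + 48.976674*a^5 + 165.309504*a^4 + 16.101056*a^3 + 43.803942*a^2 + 1.700781*a + 3.869893)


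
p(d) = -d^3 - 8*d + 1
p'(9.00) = -251.00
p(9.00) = -800.00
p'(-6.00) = -116.00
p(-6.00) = 265.00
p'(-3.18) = -38.34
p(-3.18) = 58.60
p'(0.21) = -8.13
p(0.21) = -0.69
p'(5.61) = -102.42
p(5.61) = -220.44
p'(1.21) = -12.39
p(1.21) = -10.45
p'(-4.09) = -58.18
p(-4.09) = 102.14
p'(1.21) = -12.39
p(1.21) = -10.45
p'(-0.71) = -9.51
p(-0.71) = 7.04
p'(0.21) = -8.13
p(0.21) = -0.69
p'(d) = -3*d^2 - 8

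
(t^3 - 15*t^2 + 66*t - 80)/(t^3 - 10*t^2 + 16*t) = (t - 5)/t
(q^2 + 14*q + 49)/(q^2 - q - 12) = (q^2 + 14*q + 49)/(q^2 - q - 12)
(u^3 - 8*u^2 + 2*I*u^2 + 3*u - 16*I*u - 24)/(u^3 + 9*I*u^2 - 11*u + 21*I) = (u - 8)/(u + 7*I)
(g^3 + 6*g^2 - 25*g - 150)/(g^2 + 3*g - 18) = (g^2 - 25)/(g - 3)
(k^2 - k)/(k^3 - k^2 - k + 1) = k/(k^2 - 1)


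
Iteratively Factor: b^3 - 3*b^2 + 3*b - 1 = (b - 1)*(b^2 - 2*b + 1) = (b - 1)^2*(b - 1)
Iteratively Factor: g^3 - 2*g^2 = (g)*(g^2 - 2*g) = g^2*(g - 2)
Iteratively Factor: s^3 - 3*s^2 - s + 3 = (s + 1)*(s^2 - 4*s + 3) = (s - 3)*(s + 1)*(s - 1)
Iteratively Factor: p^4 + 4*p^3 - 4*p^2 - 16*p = (p + 2)*(p^3 + 2*p^2 - 8*p) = p*(p + 2)*(p^2 + 2*p - 8) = p*(p - 2)*(p + 2)*(p + 4)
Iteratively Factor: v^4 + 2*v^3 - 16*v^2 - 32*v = (v + 2)*(v^3 - 16*v) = (v - 4)*(v + 2)*(v^2 + 4*v) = v*(v - 4)*(v + 2)*(v + 4)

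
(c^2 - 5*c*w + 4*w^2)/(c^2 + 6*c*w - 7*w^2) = (c - 4*w)/(c + 7*w)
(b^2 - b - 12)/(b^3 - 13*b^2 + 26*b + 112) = (b^2 - b - 12)/(b^3 - 13*b^2 + 26*b + 112)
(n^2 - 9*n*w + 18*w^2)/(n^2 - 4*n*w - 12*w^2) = (n - 3*w)/(n + 2*w)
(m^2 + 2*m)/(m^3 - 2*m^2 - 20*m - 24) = m/(m^2 - 4*m - 12)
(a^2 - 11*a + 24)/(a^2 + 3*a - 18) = (a - 8)/(a + 6)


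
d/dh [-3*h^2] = -6*h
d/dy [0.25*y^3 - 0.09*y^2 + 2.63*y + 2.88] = 0.75*y^2 - 0.18*y + 2.63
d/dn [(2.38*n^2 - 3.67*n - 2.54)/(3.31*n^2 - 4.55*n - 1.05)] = (1.3187*n^2 + 11.8168*n - 7.7035)/(10.9561*n^4 - 30.121*n^3 + 13.7515*n^2 + 9.555*n + 1.1025)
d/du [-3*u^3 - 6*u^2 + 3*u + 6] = -9*u^2 - 12*u + 3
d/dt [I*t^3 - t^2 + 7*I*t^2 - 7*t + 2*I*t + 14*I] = 3*I*t^2 + t*(-2 + 14*I) - 7 + 2*I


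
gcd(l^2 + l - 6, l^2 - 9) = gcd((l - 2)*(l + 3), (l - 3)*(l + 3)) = l + 3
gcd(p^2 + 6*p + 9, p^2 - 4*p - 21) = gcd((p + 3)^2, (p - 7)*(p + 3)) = p + 3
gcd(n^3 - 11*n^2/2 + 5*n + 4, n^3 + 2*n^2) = 1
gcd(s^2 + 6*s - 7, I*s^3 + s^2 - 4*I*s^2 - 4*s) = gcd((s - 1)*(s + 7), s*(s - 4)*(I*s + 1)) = 1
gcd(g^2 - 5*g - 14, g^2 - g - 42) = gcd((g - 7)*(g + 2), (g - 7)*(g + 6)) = g - 7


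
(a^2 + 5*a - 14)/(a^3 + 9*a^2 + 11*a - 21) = (a - 2)/(a^2 + 2*a - 3)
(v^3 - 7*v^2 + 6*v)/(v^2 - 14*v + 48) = v*(v - 1)/(v - 8)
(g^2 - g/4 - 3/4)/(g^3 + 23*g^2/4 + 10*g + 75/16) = 4*(g - 1)/(4*g^2 + 20*g + 25)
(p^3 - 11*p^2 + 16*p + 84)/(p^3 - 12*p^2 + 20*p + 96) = (p - 7)/(p - 8)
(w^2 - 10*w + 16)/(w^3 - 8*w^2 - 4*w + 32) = 1/(w + 2)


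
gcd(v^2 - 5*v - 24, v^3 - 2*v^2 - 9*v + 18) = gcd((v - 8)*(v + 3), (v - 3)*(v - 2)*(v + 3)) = v + 3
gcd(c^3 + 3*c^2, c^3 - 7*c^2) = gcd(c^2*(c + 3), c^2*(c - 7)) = c^2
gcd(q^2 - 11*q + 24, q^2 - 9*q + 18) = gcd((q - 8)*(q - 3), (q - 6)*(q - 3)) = q - 3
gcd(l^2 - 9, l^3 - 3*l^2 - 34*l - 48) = l + 3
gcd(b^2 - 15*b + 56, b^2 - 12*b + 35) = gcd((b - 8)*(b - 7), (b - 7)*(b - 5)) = b - 7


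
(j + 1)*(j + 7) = j^2 + 8*j + 7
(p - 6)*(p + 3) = p^2 - 3*p - 18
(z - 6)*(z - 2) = z^2 - 8*z + 12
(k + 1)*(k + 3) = k^2 + 4*k + 3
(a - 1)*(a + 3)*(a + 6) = a^3 + 8*a^2 + 9*a - 18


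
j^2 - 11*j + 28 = (j - 7)*(j - 4)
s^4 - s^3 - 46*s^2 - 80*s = s*(s - 8)*(s + 2)*(s + 5)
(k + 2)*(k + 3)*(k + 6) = k^3 + 11*k^2 + 36*k + 36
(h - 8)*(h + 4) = h^2 - 4*h - 32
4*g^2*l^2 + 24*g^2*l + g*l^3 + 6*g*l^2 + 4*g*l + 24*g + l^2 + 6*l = (4*g + l)*(l + 6)*(g*l + 1)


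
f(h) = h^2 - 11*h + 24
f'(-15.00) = -41.00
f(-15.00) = 414.00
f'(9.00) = 7.00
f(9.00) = 6.00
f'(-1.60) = -14.20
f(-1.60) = 44.16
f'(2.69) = -5.62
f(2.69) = 1.65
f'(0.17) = -10.66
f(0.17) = 22.16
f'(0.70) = -9.60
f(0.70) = 16.79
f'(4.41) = -2.18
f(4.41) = -5.06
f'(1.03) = -8.94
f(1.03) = 13.73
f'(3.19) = -4.62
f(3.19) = -0.91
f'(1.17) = -8.66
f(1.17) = 12.50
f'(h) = 2*h - 11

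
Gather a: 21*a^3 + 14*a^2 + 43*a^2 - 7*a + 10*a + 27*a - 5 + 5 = 21*a^3 + 57*a^2 + 30*a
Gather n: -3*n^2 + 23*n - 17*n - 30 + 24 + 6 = -3*n^2 + 6*n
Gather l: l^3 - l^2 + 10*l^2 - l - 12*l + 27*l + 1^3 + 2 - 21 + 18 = l^3 + 9*l^2 + 14*l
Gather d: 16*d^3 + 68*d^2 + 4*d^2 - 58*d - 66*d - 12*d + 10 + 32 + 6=16*d^3 + 72*d^2 - 136*d + 48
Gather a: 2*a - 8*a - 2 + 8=6 - 6*a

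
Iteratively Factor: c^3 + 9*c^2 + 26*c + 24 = (c + 4)*(c^2 + 5*c + 6) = (c + 3)*(c + 4)*(c + 2)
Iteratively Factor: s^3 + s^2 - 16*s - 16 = (s + 1)*(s^2 - 16) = (s + 1)*(s + 4)*(s - 4)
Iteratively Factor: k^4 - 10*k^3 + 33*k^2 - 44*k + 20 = (k - 2)*(k^3 - 8*k^2 + 17*k - 10) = (k - 2)*(k - 1)*(k^2 - 7*k + 10) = (k - 5)*(k - 2)*(k - 1)*(k - 2)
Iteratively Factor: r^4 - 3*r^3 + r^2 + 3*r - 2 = (r + 1)*(r^3 - 4*r^2 + 5*r - 2) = (r - 1)*(r + 1)*(r^2 - 3*r + 2) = (r - 2)*(r - 1)*(r + 1)*(r - 1)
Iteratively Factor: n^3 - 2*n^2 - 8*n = (n)*(n^2 - 2*n - 8) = n*(n - 4)*(n + 2)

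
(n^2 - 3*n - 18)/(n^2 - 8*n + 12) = (n + 3)/(n - 2)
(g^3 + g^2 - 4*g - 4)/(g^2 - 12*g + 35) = (g^3 + g^2 - 4*g - 4)/(g^2 - 12*g + 35)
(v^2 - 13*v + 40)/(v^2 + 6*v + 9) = (v^2 - 13*v + 40)/(v^2 + 6*v + 9)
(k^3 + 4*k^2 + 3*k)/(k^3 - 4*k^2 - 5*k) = (k + 3)/(k - 5)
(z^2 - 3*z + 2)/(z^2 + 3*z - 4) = (z - 2)/(z + 4)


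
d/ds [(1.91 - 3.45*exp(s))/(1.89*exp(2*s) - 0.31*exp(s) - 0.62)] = (6.5205*exp(2*s) - 7.2198*exp(s) + 2.7311)*exp(s)/(3.5721*exp(4*s) - 1.1718*exp(3*s) - 2.2475*exp(2*s) + 0.3844*exp(s) + 0.3844)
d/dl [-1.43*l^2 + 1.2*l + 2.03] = 1.2 - 2.86*l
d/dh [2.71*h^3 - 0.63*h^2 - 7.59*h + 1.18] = 8.13*h^2 - 1.26*h - 7.59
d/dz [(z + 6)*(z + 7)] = 2*z + 13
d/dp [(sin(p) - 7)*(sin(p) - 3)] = 2*(sin(p) - 5)*cos(p)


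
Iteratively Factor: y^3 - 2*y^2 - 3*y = (y - 3)*(y^2 + y) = y*(y - 3)*(y + 1)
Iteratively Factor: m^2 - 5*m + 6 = (m - 2)*(m - 3)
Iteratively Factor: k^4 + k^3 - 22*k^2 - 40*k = (k)*(k^3 + k^2 - 22*k - 40) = k*(k + 2)*(k^2 - k - 20) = k*(k - 5)*(k + 2)*(k + 4)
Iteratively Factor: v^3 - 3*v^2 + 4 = (v - 2)*(v^2 - v - 2) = (v - 2)^2*(v + 1)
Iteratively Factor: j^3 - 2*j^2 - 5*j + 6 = (j - 1)*(j^2 - j - 6) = (j - 3)*(j - 1)*(j + 2)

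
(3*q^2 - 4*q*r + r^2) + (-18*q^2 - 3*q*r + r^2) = -15*q^2 - 7*q*r + 2*r^2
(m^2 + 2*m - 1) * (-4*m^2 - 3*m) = -4*m^4 - 11*m^3 - 2*m^2 + 3*m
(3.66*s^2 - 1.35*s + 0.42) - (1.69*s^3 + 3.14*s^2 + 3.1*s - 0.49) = -1.69*s^3 + 0.52*s^2 - 4.45*s + 0.91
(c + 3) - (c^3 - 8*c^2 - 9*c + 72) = -c^3 + 8*c^2 + 10*c - 69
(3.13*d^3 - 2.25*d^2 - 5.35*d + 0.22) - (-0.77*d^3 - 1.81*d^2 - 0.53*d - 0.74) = 3.9*d^3 - 0.44*d^2 - 4.82*d + 0.96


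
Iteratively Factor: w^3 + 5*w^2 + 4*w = (w + 4)*(w^2 + w) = (w + 1)*(w + 4)*(w)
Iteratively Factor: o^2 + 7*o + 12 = (o + 3)*(o + 4)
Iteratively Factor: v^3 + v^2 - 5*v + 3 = (v - 1)*(v^2 + 2*v - 3) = (v - 1)*(v + 3)*(v - 1)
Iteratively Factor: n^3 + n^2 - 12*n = (n)*(n^2 + n - 12) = n*(n - 3)*(n + 4)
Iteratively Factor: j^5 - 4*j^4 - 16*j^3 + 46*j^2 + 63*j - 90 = (j - 3)*(j^4 - j^3 - 19*j^2 - 11*j + 30) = (j - 5)*(j - 3)*(j^3 + 4*j^2 + j - 6) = (j - 5)*(j - 3)*(j + 3)*(j^2 + j - 2) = (j - 5)*(j - 3)*(j + 2)*(j + 3)*(j - 1)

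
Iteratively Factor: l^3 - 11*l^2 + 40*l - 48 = (l - 4)*(l^2 - 7*l + 12) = (l - 4)*(l - 3)*(l - 4)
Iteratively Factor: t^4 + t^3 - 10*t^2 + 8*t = (t - 1)*(t^3 + 2*t^2 - 8*t) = (t - 1)*(t + 4)*(t^2 - 2*t) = t*(t - 1)*(t + 4)*(t - 2)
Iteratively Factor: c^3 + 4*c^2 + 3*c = (c)*(c^2 + 4*c + 3) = c*(c + 3)*(c + 1)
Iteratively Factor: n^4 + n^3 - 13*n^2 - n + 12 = (n - 1)*(n^3 + 2*n^2 - 11*n - 12) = (n - 1)*(n + 4)*(n^2 - 2*n - 3) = (n - 1)*(n + 1)*(n + 4)*(n - 3)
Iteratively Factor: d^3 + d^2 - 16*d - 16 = (d + 4)*(d^2 - 3*d - 4) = (d - 4)*(d + 4)*(d + 1)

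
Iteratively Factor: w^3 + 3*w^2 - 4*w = (w)*(w^2 + 3*w - 4) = w*(w - 1)*(w + 4)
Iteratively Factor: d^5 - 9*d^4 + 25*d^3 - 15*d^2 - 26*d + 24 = (d - 1)*(d^4 - 8*d^3 + 17*d^2 + 2*d - 24) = (d - 3)*(d - 1)*(d^3 - 5*d^2 + 2*d + 8) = (d - 3)*(d - 1)*(d + 1)*(d^2 - 6*d + 8) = (d - 4)*(d - 3)*(d - 1)*(d + 1)*(d - 2)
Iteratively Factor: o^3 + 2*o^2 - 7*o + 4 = (o - 1)*(o^2 + 3*o - 4) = (o - 1)*(o + 4)*(o - 1)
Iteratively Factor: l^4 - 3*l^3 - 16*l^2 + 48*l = (l)*(l^3 - 3*l^2 - 16*l + 48) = l*(l + 4)*(l^2 - 7*l + 12) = l*(l - 3)*(l + 4)*(l - 4)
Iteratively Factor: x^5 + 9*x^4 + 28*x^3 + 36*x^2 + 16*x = (x)*(x^4 + 9*x^3 + 28*x^2 + 36*x + 16) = x*(x + 2)*(x^3 + 7*x^2 + 14*x + 8) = x*(x + 2)*(x + 4)*(x^2 + 3*x + 2) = x*(x + 1)*(x + 2)*(x + 4)*(x + 2)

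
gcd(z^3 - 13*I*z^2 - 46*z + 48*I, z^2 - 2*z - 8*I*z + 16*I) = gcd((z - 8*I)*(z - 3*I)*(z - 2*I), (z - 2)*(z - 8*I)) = z - 8*I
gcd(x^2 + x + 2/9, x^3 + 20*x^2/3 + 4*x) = x + 2/3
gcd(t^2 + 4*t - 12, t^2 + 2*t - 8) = t - 2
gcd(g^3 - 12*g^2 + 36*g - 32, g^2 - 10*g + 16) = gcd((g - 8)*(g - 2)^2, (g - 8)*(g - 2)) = g^2 - 10*g + 16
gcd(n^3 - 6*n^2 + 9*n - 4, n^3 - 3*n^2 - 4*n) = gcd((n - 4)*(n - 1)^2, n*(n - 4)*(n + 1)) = n - 4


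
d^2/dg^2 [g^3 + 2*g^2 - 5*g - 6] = 6*g + 4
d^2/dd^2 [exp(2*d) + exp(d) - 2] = (4*exp(d) + 1)*exp(d)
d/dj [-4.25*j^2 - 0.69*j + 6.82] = -8.5*j - 0.69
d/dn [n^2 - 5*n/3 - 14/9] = 2*n - 5/3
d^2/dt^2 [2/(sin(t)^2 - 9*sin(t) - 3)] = 2*(4*sin(t)^4 - 27*sin(t)^3 + 87*sin(t)^2 + 27*sin(t) - 168)/(9*sin(t) + cos(t)^2 + 2)^3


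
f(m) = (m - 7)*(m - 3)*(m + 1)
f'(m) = (m - 7)*(m - 3) + (m - 7)*(m + 1) + (m - 3)*(m + 1) = 3*m^2 - 18*m + 11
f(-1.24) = -8.39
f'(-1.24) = 37.93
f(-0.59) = 11.17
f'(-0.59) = 22.66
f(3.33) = -5.24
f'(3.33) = -15.67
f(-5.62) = -502.58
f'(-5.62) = 206.91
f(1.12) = 23.44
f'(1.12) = -5.40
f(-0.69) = 8.80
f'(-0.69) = 24.85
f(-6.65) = -744.23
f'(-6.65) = 263.37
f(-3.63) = -185.35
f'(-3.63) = 115.87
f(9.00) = 120.00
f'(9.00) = 92.00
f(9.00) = 120.00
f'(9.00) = 92.00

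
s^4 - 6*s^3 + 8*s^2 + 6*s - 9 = (s - 3)^2*(s - 1)*(s + 1)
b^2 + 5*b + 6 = (b + 2)*(b + 3)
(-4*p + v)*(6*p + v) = -24*p^2 + 2*p*v + v^2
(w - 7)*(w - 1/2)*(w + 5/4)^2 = w^4 - 5*w^3 - 219*w^2/16 - 95*w/32 + 175/32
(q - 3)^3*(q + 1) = q^4 - 8*q^3 + 18*q^2 - 27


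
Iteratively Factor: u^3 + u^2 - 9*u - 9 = (u + 3)*(u^2 - 2*u - 3) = (u - 3)*(u + 3)*(u + 1)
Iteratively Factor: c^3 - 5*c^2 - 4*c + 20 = (c + 2)*(c^2 - 7*c + 10) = (c - 2)*(c + 2)*(c - 5)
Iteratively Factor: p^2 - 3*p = (p - 3)*(p)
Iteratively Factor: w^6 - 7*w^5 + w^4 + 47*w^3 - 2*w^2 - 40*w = (w + 1)*(w^5 - 8*w^4 + 9*w^3 + 38*w^2 - 40*w) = (w - 5)*(w + 1)*(w^4 - 3*w^3 - 6*w^2 + 8*w) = (w - 5)*(w + 1)*(w + 2)*(w^3 - 5*w^2 + 4*w) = (w - 5)*(w - 4)*(w + 1)*(w + 2)*(w^2 - w) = w*(w - 5)*(w - 4)*(w + 1)*(w + 2)*(w - 1)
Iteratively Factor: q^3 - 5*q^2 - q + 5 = (q + 1)*(q^2 - 6*q + 5) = (q - 1)*(q + 1)*(q - 5)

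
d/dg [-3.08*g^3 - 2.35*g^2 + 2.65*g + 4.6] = -9.24*g^2 - 4.7*g + 2.65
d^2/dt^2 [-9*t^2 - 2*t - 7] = -18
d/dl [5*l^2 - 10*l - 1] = 10*l - 10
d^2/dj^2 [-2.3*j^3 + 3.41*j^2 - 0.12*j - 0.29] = 6.82 - 13.8*j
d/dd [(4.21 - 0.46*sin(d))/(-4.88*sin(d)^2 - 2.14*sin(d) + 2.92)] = (-2.2448*sin(d)^2 + 41.0896*sin(d) + 7.6662)*cos(d)/(23.8144*sin(d)^4 + 20.8864*sin(d)^3 - 23.9196*sin(d)^2 - 12.4976*sin(d) + 8.5264)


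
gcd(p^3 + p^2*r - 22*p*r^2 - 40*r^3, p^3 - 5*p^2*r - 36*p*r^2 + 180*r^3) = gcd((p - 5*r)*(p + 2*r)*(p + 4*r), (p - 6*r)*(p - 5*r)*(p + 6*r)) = p - 5*r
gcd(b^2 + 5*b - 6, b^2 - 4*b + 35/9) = 1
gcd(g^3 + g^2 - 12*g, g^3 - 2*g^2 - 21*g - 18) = 1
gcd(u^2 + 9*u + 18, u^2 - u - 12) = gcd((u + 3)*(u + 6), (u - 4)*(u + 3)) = u + 3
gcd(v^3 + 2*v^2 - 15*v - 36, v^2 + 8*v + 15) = v + 3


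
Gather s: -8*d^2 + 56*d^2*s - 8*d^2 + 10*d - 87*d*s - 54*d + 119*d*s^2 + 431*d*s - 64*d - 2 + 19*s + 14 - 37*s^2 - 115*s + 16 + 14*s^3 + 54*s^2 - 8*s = -16*d^2 - 108*d + 14*s^3 + s^2*(119*d + 17) + s*(56*d^2 + 344*d - 104) + 28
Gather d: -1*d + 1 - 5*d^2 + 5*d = -5*d^2 + 4*d + 1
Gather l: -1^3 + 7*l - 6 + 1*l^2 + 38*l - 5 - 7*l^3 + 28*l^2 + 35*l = -7*l^3 + 29*l^2 + 80*l - 12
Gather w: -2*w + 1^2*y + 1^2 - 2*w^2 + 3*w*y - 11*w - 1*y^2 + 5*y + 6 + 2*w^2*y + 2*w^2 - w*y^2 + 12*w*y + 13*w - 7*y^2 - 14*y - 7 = 2*w^2*y + w*(-y^2 + 15*y) - 8*y^2 - 8*y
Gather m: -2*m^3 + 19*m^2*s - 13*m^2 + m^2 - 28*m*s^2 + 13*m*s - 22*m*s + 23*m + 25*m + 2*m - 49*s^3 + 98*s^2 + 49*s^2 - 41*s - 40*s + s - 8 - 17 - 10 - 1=-2*m^3 + m^2*(19*s - 12) + m*(-28*s^2 - 9*s + 50) - 49*s^3 + 147*s^2 - 80*s - 36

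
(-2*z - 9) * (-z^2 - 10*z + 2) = 2*z^3 + 29*z^2 + 86*z - 18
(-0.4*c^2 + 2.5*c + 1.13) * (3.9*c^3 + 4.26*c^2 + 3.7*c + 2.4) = -1.56*c^5 + 8.046*c^4 + 13.577*c^3 + 13.1038*c^2 + 10.181*c + 2.712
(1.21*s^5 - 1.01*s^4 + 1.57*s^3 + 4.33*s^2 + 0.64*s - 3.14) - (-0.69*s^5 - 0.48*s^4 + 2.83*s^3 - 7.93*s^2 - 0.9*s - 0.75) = 1.9*s^5 - 0.53*s^4 - 1.26*s^3 + 12.26*s^2 + 1.54*s - 2.39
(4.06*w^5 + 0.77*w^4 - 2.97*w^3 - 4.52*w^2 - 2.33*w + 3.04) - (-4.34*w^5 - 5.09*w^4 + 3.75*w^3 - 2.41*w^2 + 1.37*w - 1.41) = 8.4*w^5 + 5.86*w^4 - 6.72*w^3 - 2.11*w^2 - 3.7*w + 4.45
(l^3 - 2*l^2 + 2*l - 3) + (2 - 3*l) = l^3 - 2*l^2 - l - 1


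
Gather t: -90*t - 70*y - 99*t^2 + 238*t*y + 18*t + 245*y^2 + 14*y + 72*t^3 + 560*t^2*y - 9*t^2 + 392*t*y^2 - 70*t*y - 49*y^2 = 72*t^3 + t^2*(560*y - 108) + t*(392*y^2 + 168*y - 72) + 196*y^2 - 56*y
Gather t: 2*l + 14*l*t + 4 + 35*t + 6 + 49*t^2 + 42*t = 2*l + 49*t^2 + t*(14*l + 77) + 10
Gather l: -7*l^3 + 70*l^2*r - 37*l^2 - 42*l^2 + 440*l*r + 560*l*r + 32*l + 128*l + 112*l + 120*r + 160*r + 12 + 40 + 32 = -7*l^3 + l^2*(70*r - 79) + l*(1000*r + 272) + 280*r + 84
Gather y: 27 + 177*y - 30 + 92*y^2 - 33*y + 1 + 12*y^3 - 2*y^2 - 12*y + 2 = 12*y^3 + 90*y^2 + 132*y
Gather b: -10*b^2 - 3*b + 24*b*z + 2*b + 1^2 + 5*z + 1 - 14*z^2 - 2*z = -10*b^2 + b*(24*z - 1) - 14*z^2 + 3*z + 2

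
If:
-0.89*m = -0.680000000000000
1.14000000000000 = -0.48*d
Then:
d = -2.38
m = 0.76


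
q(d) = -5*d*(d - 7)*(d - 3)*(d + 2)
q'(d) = -5*d*(d - 7)*(d - 3) - 5*d*(d - 7)*(d + 2) - 5*d*(d - 3)*(d + 2) - 5*(d - 7)*(d - 3)*(d + 2)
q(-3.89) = -2758.22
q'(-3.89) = 2822.03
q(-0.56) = 108.52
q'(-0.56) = -163.26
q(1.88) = -209.15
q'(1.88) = 62.43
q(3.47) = 157.46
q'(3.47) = 364.57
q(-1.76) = 88.07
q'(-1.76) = 288.35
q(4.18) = 429.80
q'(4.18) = 384.20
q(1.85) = -210.92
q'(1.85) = 55.57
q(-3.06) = -988.71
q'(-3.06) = 1517.28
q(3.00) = 0.00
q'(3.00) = 300.00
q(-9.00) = -60480.00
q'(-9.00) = 24180.00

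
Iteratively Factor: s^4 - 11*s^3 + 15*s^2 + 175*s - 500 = (s - 5)*(s^3 - 6*s^2 - 15*s + 100) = (s - 5)*(s + 4)*(s^2 - 10*s + 25) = (s - 5)^2*(s + 4)*(s - 5)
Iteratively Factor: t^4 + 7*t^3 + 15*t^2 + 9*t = (t)*(t^3 + 7*t^2 + 15*t + 9) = t*(t + 3)*(t^2 + 4*t + 3) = t*(t + 1)*(t + 3)*(t + 3)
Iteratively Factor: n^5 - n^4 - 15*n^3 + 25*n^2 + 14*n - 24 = (n - 1)*(n^4 - 15*n^2 + 10*n + 24) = (n - 3)*(n - 1)*(n^3 + 3*n^2 - 6*n - 8) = (n - 3)*(n - 1)*(n + 1)*(n^2 + 2*n - 8) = (n - 3)*(n - 1)*(n + 1)*(n + 4)*(n - 2)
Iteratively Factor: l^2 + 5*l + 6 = (l + 2)*(l + 3)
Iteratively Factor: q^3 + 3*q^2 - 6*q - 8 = (q + 1)*(q^2 + 2*q - 8) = (q - 2)*(q + 1)*(q + 4)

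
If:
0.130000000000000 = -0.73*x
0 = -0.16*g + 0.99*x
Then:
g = -1.10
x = -0.18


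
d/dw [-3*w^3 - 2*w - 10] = -9*w^2 - 2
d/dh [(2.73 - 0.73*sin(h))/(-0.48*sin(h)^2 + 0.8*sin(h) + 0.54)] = (-0.3504*sin(h)^2 + 2.6208*sin(h) - 2.5782)*cos(h)/(0.2304*sin(h)^4 - 0.768*sin(h)^3 + 0.1216*sin(h)^2 + 0.864*sin(h) + 0.2916)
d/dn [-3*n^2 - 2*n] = -6*n - 2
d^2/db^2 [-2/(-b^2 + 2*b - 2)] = 4*(-b^2 + 2*b + 4*(b - 1)^2 - 2)/(b^2 - 2*b + 2)^3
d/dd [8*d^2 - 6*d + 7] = 16*d - 6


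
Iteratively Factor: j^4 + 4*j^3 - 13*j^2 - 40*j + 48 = (j + 4)*(j^3 - 13*j + 12) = (j - 3)*(j + 4)*(j^2 + 3*j - 4) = (j - 3)*(j + 4)^2*(j - 1)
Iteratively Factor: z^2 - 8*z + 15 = (z - 3)*(z - 5)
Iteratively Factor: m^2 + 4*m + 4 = (m + 2)*(m + 2)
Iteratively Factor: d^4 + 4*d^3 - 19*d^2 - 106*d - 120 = (d + 4)*(d^3 - 19*d - 30) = (d - 5)*(d + 4)*(d^2 + 5*d + 6) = (d - 5)*(d + 2)*(d + 4)*(d + 3)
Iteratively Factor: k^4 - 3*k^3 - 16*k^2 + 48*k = (k - 4)*(k^3 + k^2 - 12*k) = (k - 4)*(k + 4)*(k^2 - 3*k) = k*(k - 4)*(k + 4)*(k - 3)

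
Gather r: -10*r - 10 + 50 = 40 - 10*r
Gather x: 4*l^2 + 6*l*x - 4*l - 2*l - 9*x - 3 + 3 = 4*l^2 - 6*l + x*(6*l - 9)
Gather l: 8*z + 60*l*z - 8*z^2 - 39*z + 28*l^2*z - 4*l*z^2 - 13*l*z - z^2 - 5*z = 28*l^2*z + l*(-4*z^2 + 47*z) - 9*z^2 - 36*z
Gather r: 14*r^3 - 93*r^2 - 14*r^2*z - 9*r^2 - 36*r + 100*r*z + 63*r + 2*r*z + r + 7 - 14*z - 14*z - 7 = 14*r^3 + r^2*(-14*z - 102) + r*(102*z + 28) - 28*z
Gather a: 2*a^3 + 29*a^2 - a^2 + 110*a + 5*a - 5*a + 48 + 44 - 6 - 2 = 2*a^3 + 28*a^2 + 110*a + 84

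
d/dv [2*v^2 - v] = 4*v - 1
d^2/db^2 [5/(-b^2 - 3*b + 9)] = 10*(b^2 + 3*b - (2*b + 3)^2 - 9)/(b^2 + 3*b - 9)^3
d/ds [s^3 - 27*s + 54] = 3*s^2 - 27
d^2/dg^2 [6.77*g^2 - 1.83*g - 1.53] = 13.5400000000000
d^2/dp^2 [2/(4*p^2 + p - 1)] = 4*(-16*p^2 - 4*p + (8*p + 1)^2 + 4)/(4*p^2 + p - 1)^3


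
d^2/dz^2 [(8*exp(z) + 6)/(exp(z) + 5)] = 34*(5 - exp(z))*exp(z)/(exp(3*z) + 15*exp(2*z) + 75*exp(z) + 125)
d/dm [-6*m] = -6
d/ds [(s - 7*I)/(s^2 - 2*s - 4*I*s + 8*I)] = (-s^2 + 14*I*s + 28 - 6*I)/(s^4 + s^3*(-4 - 8*I) + s^2*(-12 + 32*I) + s*(64 - 32*I) - 64)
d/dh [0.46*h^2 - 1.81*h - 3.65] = 0.92*h - 1.81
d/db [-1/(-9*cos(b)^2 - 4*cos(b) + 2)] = 2*(9*cos(b) + 2)*sin(b)/(9*cos(b)^2 + 4*cos(b) - 2)^2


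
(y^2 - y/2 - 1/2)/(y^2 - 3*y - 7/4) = 2*(y - 1)/(2*y - 7)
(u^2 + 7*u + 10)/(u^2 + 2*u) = (u + 5)/u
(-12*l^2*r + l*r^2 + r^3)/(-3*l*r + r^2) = 4*l + r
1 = 1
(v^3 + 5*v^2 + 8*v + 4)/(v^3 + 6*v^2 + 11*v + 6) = (v + 2)/(v + 3)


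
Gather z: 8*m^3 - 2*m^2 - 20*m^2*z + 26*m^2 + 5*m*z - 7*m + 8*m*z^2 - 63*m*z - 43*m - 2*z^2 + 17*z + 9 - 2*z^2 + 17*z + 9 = 8*m^3 + 24*m^2 - 50*m + z^2*(8*m - 4) + z*(-20*m^2 - 58*m + 34) + 18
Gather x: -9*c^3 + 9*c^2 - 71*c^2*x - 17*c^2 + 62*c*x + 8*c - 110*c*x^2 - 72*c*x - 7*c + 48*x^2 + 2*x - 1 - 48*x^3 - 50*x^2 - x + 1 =-9*c^3 - 8*c^2 + c - 48*x^3 + x^2*(-110*c - 2) + x*(-71*c^2 - 10*c + 1)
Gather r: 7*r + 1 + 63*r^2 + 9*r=63*r^2 + 16*r + 1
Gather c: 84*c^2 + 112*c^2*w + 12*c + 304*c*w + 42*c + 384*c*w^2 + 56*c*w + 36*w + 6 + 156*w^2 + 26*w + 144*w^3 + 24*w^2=c^2*(112*w + 84) + c*(384*w^2 + 360*w + 54) + 144*w^3 + 180*w^2 + 62*w + 6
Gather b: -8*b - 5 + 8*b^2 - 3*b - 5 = 8*b^2 - 11*b - 10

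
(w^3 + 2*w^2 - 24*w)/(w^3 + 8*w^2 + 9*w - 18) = w*(w - 4)/(w^2 + 2*w - 3)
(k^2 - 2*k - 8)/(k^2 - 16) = (k + 2)/(k + 4)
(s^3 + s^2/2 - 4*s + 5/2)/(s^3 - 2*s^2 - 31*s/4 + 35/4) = 2*(s - 1)/(2*s - 7)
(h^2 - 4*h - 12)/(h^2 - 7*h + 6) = (h + 2)/(h - 1)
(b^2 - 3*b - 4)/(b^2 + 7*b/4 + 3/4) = 4*(b - 4)/(4*b + 3)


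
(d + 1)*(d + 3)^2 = d^3 + 7*d^2 + 15*d + 9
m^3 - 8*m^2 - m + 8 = (m - 8)*(m - 1)*(m + 1)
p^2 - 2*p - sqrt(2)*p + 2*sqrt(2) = (p - 2)*(p - sqrt(2))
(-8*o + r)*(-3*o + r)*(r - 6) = 24*o^2*r - 144*o^2 - 11*o*r^2 + 66*o*r + r^3 - 6*r^2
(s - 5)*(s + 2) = s^2 - 3*s - 10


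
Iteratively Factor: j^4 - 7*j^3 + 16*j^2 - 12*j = (j - 3)*(j^3 - 4*j^2 + 4*j) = j*(j - 3)*(j^2 - 4*j + 4) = j*(j - 3)*(j - 2)*(j - 2)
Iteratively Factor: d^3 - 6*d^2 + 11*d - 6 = (d - 2)*(d^2 - 4*d + 3) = (d - 2)*(d - 1)*(d - 3)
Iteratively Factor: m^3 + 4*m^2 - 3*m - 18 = (m + 3)*(m^2 + m - 6) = (m + 3)^2*(m - 2)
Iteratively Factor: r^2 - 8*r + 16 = (r - 4)*(r - 4)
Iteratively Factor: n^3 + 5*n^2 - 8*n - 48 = (n - 3)*(n^2 + 8*n + 16) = (n - 3)*(n + 4)*(n + 4)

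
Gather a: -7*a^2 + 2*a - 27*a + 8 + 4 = -7*a^2 - 25*a + 12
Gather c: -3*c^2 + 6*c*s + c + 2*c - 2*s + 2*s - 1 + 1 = -3*c^2 + c*(6*s + 3)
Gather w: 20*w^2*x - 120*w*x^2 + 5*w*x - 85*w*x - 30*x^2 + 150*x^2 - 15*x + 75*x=20*w^2*x + w*(-120*x^2 - 80*x) + 120*x^2 + 60*x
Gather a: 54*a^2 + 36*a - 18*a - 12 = 54*a^2 + 18*a - 12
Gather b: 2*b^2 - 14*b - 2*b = 2*b^2 - 16*b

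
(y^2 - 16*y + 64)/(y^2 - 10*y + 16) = (y - 8)/(y - 2)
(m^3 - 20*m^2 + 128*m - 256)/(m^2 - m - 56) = (m^2 - 12*m + 32)/(m + 7)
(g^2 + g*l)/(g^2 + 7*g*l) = (g + l)/(g + 7*l)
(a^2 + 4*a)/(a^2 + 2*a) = (a + 4)/(a + 2)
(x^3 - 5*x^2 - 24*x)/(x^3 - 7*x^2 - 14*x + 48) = x/(x - 2)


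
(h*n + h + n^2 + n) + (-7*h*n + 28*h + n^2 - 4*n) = -6*h*n + 29*h + 2*n^2 - 3*n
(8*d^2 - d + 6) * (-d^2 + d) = -8*d^4 + 9*d^3 - 7*d^2 + 6*d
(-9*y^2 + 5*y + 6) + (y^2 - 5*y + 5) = 11 - 8*y^2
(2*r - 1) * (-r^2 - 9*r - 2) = -2*r^3 - 17*r^2 + 5*r + 2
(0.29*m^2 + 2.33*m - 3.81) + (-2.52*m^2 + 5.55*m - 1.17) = -2.23*m^2 + 7.88*m - 4.98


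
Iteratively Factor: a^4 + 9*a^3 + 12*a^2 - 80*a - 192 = (a + 4)*(a^3 + 5*a^2 - 8*a - 48) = (a + 4)^2*(a^2 + a - 12) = (a + 4)^3*(a - 3)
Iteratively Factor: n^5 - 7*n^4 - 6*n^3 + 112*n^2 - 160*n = (n - 5)*(n^4 - 2*n^3 - 16*n^2 + 32*n) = (n - 5)*(n - 2)*(n^3 - 16*n) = (n - 5)*(n - 2)*(n + 4)*(n^2 - 4*n) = (n - 5)*(n - 4)*(n - 2)*(n + 4)*(n)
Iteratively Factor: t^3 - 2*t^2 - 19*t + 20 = (t - 1)*(t^2 - t - 20) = (t - 5)*(t - 1)*(t + 4)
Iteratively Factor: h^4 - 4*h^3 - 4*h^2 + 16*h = (h - 2)*(h^3 - 2*h^2 - 8*h) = h*(h - 2)*(h^2 - 2*h - 8) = h*(h - 2)*(h + 2)*(h - 4)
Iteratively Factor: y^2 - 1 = (y + 1)*(y - 1)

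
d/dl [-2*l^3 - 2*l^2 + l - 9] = -6*l^2 - 4*l + 1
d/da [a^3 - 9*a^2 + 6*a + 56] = 3*a^2 - 18*a + 6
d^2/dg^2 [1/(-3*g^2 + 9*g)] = 2*(g*(g - 3) - (2*g - 3)^2)/(3*g^3*(g - 3)^3)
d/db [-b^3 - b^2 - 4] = b*(-3*b - 2)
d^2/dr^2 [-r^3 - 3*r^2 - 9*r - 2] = -6*r - 6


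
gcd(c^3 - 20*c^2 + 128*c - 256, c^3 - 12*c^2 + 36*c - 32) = c - 8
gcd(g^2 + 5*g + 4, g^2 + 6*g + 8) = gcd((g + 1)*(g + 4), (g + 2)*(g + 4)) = g + 4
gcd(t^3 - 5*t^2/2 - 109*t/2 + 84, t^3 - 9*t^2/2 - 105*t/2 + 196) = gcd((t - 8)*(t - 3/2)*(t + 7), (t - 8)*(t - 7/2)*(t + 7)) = t^2 - t - 56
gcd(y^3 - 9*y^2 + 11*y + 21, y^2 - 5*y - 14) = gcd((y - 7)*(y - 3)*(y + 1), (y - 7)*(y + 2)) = y - 7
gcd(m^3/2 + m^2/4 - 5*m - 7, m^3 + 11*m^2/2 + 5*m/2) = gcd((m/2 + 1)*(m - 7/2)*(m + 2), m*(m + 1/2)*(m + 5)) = 1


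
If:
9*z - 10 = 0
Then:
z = 10/9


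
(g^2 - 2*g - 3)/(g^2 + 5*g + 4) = (g - 3)/(g + 4)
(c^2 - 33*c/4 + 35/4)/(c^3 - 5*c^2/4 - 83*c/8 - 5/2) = 2*(-4*c^2 + 33*c - 35)/(-8*c^3 + 10*c^2 + 83*c + 20)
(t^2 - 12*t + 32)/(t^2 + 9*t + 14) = (t^2 - 12*t + 32)/(t^2 + 9*t + 14)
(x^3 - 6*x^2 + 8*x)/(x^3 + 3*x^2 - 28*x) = (x - 2)/(x + 7)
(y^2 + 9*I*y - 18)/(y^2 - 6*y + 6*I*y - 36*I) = (y + 3*I)/(y - 6)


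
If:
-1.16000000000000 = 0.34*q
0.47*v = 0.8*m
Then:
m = 0.5875*v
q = -3.41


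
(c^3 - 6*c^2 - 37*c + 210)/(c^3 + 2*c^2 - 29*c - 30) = (c - 7)/(c + 1)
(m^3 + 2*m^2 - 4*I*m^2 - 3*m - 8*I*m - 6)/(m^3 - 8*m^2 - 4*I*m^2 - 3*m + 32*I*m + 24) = (m + 2)/(m - 8)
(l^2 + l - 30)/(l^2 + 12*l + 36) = (l - 5)/(l + 6)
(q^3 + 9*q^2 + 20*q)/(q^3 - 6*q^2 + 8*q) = (q^2 + 9*q + 20)/(q^2 - 6*q + 8)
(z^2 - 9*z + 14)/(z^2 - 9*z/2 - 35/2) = 2*(z - 2)/(2*z + 5)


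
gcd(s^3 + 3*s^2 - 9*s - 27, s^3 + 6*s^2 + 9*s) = s^2 + 6*s + 9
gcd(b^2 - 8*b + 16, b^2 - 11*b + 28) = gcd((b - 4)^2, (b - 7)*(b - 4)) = b - 4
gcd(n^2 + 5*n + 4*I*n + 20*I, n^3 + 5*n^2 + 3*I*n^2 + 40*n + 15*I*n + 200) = n + 5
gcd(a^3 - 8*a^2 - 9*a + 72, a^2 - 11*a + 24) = a^2 - 11*a + 24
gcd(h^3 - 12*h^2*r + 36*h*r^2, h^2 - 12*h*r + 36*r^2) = h^2 - 12*h*r + 36*r^2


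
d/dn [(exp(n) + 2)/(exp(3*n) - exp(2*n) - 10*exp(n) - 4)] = ((exp(n) + 2)*(-3*exp(2*n) + 2*exp(n) + 10) + exp(3*n) - exp(2*n) - 10*exp(n) - 4)*exp(n)/(-exp(3*n) + exp(2*n) + 10*exp(n) + 4)^2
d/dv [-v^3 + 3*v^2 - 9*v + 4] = -3*v^2 + 6*v - 9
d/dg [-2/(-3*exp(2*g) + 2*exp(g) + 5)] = (4 - 12*exp(g))*exp(g)/(-3*exp(2*g) + 2*exp(g) + 5)^2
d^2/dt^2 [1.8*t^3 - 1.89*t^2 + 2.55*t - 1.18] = 10.8*t - 3.78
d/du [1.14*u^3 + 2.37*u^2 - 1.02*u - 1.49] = 3.42*u^2 + 4.74*u - 1.02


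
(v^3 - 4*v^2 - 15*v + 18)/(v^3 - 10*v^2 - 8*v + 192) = (v^2 + 2*v - 3)/(v^2 - 4*v - 32)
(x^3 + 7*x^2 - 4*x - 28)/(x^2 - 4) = x + 7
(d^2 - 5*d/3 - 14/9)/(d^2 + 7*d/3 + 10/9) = (3*d - 7)/(3*d + 5)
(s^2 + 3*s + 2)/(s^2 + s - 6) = (s^2 + 3*s + 2)/(s^2 + s - 6)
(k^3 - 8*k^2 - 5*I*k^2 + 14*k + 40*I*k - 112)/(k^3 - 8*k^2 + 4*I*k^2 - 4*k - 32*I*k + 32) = (k - 7*I)/(k + 2*I)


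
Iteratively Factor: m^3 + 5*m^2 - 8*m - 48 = (m - 3)*(m^2 + 8*m + 16) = (m - 3)*(m + 4)*(m + 4)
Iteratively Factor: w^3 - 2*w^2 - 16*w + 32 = (w + 4)*(w^2 - 6*w + 8) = (w - 2)*(w + 4)*(w - 4)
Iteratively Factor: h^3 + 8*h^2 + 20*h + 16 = (h + 2)*(h^2 + 6*h + 8) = (h + 2)^2*(h + 4)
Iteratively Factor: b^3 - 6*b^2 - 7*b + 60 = (b + 3)*(b^2 - 9*b + 20) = (b - 4)*(b + 3)*(b - 5)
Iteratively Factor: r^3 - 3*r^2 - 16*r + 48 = (r - 4)*(r^2 + r - 12) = (r - 4)*(r - 3)*(r + 4)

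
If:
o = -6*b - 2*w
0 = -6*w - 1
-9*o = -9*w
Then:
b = 1/12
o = -1/6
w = -1/6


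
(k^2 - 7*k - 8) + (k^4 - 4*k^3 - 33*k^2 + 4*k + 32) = k^4 - 4*k^3 - 32*k^2 - 3*k + 24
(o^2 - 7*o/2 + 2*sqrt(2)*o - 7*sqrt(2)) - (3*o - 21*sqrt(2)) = o^2 - 13*o/2 + 2*sqrt(2)*o + 14*sqrt(2)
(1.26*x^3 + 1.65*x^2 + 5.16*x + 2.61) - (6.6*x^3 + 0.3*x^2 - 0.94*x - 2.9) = -5.34*x^3 + 1.35*x^2 + 6.1*x + 5.51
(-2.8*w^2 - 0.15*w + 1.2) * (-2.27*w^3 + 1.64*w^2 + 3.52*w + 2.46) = 6.356*w^5 - 4.2515*w^4 - 12.826*w^3 - 5.448*w^2 + 3.855*w + 2.952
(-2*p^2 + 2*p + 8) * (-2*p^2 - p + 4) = 4*p^4 - 2*p^3 - 26*p^2 + 32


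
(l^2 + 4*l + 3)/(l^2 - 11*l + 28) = (l^2 + 4*l + 3)/(l^2 - 11*l + 28)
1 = 1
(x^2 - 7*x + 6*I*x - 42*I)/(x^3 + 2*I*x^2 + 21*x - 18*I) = (x - 7)/(x^2 - 4*I*x - 3)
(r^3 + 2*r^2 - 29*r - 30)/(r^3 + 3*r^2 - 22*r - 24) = (r - 5)/(r - 4)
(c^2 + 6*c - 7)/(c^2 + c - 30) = (c^2 + 6*c - 7)/(c^2 + c - 30)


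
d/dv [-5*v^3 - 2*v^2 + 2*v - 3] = -15*v^2 - 4*v + 2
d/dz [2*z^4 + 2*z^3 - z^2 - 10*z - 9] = 8*z^3 + 6*z^2 - 2*z - 10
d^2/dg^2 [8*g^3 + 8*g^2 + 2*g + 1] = 48*g + 16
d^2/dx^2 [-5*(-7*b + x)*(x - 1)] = -10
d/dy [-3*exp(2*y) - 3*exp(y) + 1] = (-6*exp(y) - 3)*exp(y)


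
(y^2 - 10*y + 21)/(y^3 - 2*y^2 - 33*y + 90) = (y - 7)/(y^2 + y - 30)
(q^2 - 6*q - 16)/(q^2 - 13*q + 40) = (q + 2)/(q - 5)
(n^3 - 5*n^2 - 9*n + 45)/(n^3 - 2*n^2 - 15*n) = (n - 3)/n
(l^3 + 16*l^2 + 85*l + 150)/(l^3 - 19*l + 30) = (l^2 + 11*l + 30)/(l^2 - 5*l + 6)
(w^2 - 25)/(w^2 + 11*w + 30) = (w - 5)/(w + 6)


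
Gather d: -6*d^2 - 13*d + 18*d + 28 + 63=-6*d^2 + 5*d + 91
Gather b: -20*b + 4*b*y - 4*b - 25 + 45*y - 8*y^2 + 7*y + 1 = b*(4*y - 24) - 8*y^2 + 52*y - 24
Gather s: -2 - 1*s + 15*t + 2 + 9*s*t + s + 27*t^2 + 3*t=9*s*t + 27*t^2 + 18*t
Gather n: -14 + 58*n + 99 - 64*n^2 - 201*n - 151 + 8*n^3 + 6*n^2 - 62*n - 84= 8*n^3 - 58*n^2 - 205*n - 150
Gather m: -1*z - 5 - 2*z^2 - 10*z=-2*z^2 - 11*z - 5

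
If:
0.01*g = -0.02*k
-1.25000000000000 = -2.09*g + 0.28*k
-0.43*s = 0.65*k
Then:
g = 0.56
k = -0.28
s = 0.42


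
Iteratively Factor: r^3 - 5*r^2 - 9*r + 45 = (r - 5)*(r^2 - 9) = (r - 5)*(r + 3)*(r - 3)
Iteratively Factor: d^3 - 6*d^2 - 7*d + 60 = (d - 5)*(d^2 - d - 12) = (d - 5)*(d - 4)*(d + 3)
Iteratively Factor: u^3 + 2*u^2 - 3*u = (u - 1)*(u^2 + 3*u) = u*(u - 1)*(u + 3)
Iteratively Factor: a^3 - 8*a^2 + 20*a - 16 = (a - 2)*(a^2 - 6*a + 8) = (a - 2)^2*(a - 4)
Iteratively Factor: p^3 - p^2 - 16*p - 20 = (p + 2)*(p^2 - 3*p - 10) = (p - 5)*(p + 2)*(p + 2)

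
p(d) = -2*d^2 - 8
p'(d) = -4*d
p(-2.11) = -16.90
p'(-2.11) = 8.44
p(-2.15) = -17.24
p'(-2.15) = 8.60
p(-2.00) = -16.00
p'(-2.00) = 8.00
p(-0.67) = -8.90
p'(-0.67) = 2.68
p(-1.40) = -11.92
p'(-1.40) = 5.60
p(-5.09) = -59.82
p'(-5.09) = 20.36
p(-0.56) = -8.63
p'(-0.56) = 2.24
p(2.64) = -21.94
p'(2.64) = -10.56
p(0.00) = -8.00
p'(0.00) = 0.00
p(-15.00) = -458.00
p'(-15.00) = 60.00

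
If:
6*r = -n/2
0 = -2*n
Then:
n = 0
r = 0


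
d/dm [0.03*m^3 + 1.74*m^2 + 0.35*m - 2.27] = 0.09*m^2 + 3.48*m + 0.35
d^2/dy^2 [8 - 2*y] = 0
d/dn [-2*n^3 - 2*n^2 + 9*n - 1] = -6*n^2 - 4*n + 9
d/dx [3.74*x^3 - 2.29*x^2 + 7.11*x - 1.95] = 11.22*x^2 - 4.58*x + 7.11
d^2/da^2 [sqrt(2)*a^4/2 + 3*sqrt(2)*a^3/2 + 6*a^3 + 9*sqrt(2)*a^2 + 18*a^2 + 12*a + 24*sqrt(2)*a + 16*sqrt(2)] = 6*sqrt(2)*a^2 + 9*sqrt(2)*a + 36*a + 18*sqrt(2) + 36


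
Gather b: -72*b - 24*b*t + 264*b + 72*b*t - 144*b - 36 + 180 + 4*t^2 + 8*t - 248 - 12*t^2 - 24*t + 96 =b*(48*t + 48) - 8*t^2 - 16*t - 8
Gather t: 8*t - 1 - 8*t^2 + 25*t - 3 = -8*t^2 + 33*t - 4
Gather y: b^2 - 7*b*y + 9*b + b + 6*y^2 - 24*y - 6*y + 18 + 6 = b^2 + 10*b + 6*y^2 + y*(-7*b - 30) + 24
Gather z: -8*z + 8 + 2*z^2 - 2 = 2*z^2 - 8*z + 6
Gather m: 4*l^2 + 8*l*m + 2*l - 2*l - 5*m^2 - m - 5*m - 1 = 4*l^2 - 5*m^2 + m*(8*l - 6) - 1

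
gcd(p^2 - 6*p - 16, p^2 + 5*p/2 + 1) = p + 2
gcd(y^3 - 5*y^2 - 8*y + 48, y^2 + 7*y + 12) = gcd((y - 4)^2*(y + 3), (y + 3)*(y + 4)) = y + 3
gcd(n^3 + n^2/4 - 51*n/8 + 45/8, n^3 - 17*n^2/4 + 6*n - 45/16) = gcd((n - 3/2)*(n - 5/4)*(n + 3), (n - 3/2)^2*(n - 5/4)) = n^2 - 11*n/4 + 15/8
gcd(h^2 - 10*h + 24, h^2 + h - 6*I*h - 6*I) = 1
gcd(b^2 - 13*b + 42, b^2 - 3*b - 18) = b - 6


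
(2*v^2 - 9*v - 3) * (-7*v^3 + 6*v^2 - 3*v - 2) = -14*v^5 + 75*v^4 - 39*v^3 + 5*v^2 + 27*v + 6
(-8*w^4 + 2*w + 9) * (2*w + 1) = -16*w^5 - 8*w^4 + 4*w^2 + 20*w + 9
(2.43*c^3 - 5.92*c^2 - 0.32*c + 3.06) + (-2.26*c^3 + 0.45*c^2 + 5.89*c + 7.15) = 0.17*c^3 - 5.47*c^2 + 5.57*c + 10.21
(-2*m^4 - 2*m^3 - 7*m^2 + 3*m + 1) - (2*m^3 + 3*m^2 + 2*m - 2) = -2*m^4 - 4*m^3 - 10*m^2 + m + 3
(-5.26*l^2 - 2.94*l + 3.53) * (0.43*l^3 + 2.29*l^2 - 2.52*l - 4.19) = -2.2618*l^5 - 13.3096*l^4 + 8.0405*l^3 + 37.5319*l^2 + 3.423*l - 14.7907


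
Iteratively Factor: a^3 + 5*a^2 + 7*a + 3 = (a + 1)*(a^2 + 4*a + 3) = (a + 1)*(a + 3)*(a + 1)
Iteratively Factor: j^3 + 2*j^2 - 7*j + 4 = (j - 1)*(j^2 + 3*j - 4) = (j - 1)^2*(j + 4)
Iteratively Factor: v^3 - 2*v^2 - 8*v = (v)*(v^2 - 2*v - 8) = v*(v - 4)*(v + 2)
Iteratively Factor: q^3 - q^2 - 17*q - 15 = (q + 3)*(q^2 - 4*q - 5) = (q + 1)*(q + 3)*(q - 5)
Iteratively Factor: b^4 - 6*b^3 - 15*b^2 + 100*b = (b - 5)*(b^3 - b^2 - 20*b) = (b - 5)^2*(b^2 + 4*b) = (b - 5)^2*(b + 4)*(b)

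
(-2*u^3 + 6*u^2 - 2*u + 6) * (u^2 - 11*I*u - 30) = -2*u^5 + 6*u^4 + 22*I*u^4 + 58*u^3 - 66*I*u^3 - 174*u^2 + 22*I*u^2 + 60*u - 66*I*u - 180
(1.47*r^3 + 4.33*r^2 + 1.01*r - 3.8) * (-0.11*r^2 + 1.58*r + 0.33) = -0.1617*r^5 + 1.8463*r^4 + 7.2154*r^3 + 3.4427*r^2 - 5.6707*r - 1.254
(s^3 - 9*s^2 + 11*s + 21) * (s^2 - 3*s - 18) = s^5 - 12*s^4 + 20*s^3 + 150*s^2 - 261*s - 378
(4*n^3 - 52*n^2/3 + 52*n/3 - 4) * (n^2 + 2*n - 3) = 4*n^5 - 28*n^4/3 - 88*n^3/3 + 248*n^2/3 - 60*n + 12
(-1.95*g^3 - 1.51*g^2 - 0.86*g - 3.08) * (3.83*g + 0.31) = -7.4685*g^4 - 6.3878*g^3 - 3.7619*g^2 - 12.063*g - 0.9548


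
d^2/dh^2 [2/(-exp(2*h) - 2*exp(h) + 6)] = 4*(-4*(exp(h) + 1)^2*exp(h) + (2*exp(h) + 1)*(exp(2*h) + 2*exp(h) - 6))*exp(h)/(exp(2*h) + 2*exp(h) - 6)^3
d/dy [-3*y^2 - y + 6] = -6*y - 1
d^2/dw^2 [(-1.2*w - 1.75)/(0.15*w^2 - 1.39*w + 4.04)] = (-(0.3*w - 1.39)*(0.6*w - 2.78)*(1.2*w + 1.75) + (1.08*w - 2.811)*(0.15*w^2 - 1.39*w + 4.04))/(0.15*w^2 - 1.39*w + 4.04)^3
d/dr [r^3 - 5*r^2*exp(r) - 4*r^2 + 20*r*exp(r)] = -5*r^2*exp(r) + 3*r^2 + 10*r*exp(r) - 8*r + 20*exp(r)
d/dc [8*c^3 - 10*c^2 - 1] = 4*c*(6*c - 5)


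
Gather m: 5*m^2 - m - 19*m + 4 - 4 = 5*m^2 - 20*m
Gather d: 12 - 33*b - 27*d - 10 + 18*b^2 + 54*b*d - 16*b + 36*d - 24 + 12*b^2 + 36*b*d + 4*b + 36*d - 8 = 30*b^2 - 45*b + d*(90*b + 45) - 30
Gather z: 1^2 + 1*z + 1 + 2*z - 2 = 3*z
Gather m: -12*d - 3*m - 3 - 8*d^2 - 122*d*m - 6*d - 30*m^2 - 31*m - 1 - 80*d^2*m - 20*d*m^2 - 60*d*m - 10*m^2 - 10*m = -8*d^2 - 18*d + m^2*(-20*d - 40) + m*(-80*d^2 - 182*d - 44) - 4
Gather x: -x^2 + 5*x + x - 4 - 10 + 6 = -x^2 + 6*x - 8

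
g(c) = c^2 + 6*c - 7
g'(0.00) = 6.00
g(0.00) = -7.00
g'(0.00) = 6.00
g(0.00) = -7.00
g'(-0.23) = 5.54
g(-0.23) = -8.33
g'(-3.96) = -1.92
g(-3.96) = -15.08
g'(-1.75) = 2.50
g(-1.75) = -14.44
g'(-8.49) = -10.98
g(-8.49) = 14.14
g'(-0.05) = 5.90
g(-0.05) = -7.30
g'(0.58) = 7.16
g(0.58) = -3.18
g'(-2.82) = 0.36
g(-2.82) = -15.97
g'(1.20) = 8.40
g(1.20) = 1.64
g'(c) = 2*c + 6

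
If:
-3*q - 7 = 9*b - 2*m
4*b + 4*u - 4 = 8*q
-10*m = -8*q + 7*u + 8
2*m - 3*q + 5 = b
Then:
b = -3/2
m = -11/4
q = 1/3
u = 19/6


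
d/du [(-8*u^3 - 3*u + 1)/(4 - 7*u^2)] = (56*u^4 - 117*u^2 + 14*u - 12)/(49*u^4 - 56*u^2 + 16)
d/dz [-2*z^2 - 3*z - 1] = -4*z - 3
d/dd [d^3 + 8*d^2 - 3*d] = 3*d^2 + 16*d - 3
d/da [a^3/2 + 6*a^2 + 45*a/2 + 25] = 3*a^2/2 + 12*a + 45/2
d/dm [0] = 0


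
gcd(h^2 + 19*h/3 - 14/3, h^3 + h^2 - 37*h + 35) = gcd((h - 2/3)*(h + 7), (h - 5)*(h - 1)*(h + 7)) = h + 7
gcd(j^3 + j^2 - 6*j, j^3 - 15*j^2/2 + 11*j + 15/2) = 1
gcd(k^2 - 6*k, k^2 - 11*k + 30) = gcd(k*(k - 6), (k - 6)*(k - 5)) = k - 6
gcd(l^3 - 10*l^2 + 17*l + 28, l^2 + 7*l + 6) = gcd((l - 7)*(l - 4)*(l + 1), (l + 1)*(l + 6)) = l + 1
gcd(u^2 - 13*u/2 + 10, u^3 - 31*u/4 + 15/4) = u - 5/2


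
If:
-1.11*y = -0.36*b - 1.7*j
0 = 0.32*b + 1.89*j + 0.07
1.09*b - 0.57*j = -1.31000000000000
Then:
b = -1.12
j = 0.15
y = -0.13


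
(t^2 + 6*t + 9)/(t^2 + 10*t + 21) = (t + 3)/(t + 7)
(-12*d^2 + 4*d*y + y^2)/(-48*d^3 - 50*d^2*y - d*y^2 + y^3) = (-2*d + y)/(-8*d^2 - 7*d*y + y^2)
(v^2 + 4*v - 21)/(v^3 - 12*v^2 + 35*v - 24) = (v + 7)/(v^2 - 9*v + 8)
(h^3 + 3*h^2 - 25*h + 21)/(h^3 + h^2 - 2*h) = (h^2 + 4*h - 21)/(h*(h + 2))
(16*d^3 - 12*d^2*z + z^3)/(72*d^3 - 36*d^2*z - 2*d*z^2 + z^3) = (-8*d^2 + 2*d*z + z^2)/(-36*d^2 + z^2)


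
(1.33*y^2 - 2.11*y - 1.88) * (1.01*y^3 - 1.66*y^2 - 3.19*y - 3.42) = 1.3433*y^5 - 4.3389*y^4 - 2.6389*y^3 + 5.3031*y^2 + 13.2134*y + 6.4296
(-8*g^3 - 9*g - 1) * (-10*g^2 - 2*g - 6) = 80*g^5 + 16*g^4 + 138*g^3 + 28*g^2 + 56*g + 6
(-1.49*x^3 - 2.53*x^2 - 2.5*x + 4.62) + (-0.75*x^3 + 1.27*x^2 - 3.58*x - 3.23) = -2.24*x^3 - 1.26*x^2 - 6.08*x + 1.39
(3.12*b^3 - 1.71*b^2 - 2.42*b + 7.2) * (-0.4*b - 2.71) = -1.248*b^4 - 7.7712*b^3 + 5.6021*b^2 + 3.6782*b - 19.512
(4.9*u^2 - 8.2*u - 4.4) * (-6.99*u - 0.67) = -34.251*u^3 + 54.035*u^2 + 36.25*u + 2.948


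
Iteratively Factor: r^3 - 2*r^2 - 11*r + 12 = (r - 4)*(r^2 + 2*r - 3) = (r - 4)*(r - 1)*(r + 3)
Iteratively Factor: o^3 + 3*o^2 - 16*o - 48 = (o - 4)*(o^2 + 7*o + 12) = (o - 4)*(o + 4)*(o + 3)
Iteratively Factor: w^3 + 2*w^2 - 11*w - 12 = (w + 4)*(w^2 - 2*w - 3) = (w + 1)*(w + 4)*(w - 3)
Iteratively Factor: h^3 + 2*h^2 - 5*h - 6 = (h + 1)*(h^2 + h - 6) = (h - 2)*(h + 1)*(h + 3)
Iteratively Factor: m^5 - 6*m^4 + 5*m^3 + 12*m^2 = (m)*(m^4 - 6*m^3 + 5*m^2 + 12*m) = m^2*(m^3 - 6*m^2 + 5*m + 12) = m^2*(m + 1)*(m^2 - 7*m + 12) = m^2*(m - 3)*(m + 1)*(m - 4)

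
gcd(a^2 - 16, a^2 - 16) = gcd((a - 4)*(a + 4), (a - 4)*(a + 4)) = a^2 - 16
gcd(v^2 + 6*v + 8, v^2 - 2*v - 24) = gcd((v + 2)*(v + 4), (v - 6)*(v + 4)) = v + 4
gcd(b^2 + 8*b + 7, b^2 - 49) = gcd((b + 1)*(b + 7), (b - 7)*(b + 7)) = b + 7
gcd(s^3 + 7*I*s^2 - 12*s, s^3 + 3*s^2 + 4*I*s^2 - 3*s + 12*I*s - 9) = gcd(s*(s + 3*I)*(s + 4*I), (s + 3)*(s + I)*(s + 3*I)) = s + 3*I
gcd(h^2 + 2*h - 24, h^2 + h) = 1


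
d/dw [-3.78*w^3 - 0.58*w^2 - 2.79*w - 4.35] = -11.34*w^2 - 1.16*w - 2.79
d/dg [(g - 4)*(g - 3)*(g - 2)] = 3*g^2 - 18*g + 26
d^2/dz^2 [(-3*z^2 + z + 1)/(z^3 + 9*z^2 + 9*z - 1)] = 6*(-z^6 + z^5 + 38*z^4 + 122*z^3 + 65*z^2 + 91*z + 32)/(z^9 + 27*z^8 + 270*z^7 + 1212*z^6 + 2376*z^5 + 1890*z^4 + 246*z^3 - 216*z^2 + 27*z - 1)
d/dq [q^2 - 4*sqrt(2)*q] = 2*q - 4*sqrt(2)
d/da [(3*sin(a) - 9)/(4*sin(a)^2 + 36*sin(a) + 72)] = 3*(6*sin(a) + cos(a)^2 + 44)*cos(a)/(4*(sin(a)^2 + 9*sin(a) + 18)^2)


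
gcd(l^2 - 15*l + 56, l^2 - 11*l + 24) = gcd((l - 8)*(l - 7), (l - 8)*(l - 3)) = l - 8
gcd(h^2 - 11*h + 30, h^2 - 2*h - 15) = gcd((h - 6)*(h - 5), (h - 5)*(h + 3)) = h - 5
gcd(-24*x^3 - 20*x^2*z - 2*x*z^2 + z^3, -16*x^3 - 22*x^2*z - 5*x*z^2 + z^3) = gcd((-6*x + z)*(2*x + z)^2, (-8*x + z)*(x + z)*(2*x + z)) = 2*x + z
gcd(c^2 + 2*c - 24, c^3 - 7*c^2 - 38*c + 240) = c + 6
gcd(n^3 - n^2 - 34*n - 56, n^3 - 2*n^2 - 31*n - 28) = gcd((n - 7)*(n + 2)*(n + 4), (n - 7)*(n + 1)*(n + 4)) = n^2 - 3*n - 28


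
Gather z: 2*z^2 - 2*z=2*z^2 - 2*z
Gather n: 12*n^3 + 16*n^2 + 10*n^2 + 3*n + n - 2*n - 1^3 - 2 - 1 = 12*n^3 + 26*n^2 + 2*n - 4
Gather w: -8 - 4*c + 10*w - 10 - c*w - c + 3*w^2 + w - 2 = -5*c + 3*w^2 + w*(11 - c) - 20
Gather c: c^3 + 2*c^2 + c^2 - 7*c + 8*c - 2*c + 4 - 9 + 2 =c^3 + 3*c^2 - c - 3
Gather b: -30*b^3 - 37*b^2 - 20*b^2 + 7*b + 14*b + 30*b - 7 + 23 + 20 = -30*b^3 - 57*b^2 + 51*b + 36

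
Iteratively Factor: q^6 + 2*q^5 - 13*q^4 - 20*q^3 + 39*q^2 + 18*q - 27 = (q - 3)*(q^5 + 5*q^4 + 2*q^3 - 14*q^2 - 3*q + 9) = (q - 3)*(q + 3)*(q^4 + 2*q^3 - 4*q^2 - 2*q + 3) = (q - 3)*(q - 1)*(q + 3)*(q^3 + 3*q^2 - q - 3) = (q - 3)*(q - 1)*(q + 1)*(q + 3)*(q^2 + 2*q - 3) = (q - 3)*(q - 1)*(q + 1)*(q + 3)^2*(q - 1)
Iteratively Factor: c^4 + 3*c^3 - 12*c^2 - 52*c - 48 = (c + 2)*(c^3 + c^2 - 14*c - 24) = (c + 2)^2*(c^2 - c - 12) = (c + 2)^2*(c + 3)*(c - 4)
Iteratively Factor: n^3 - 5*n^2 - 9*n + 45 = (n - 5)*(n^2 - 9) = (n - 5)*(n + 3)*(n - 3)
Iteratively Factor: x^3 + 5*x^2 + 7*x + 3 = (x + 1)*(x^2 + 4*x + 3) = (x + 1)*(x + 3)*(x + 1)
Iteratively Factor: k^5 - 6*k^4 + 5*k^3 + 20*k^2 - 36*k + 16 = (k - 2)*(k^4 - 4*k^3 - 3*k^2 + 14*k - 8) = (k - 2)*(k + 2)*(k^3 - 6*k^2 + 9*k - 4) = (k - 4)*(k - 2)*(k + 2)*(k^2 - 2*k + 1) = (k - 4)*(k - 2)*(k - 1)*(k + 2)*(k - 1)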